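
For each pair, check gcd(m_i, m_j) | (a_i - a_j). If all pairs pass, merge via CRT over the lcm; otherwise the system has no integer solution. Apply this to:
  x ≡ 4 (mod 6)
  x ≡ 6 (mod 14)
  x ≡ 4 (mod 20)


Moduli 6, 14, 20 are not pairwise coprime, so CRT works modulo lcm(m_i) when all pairwise compatibility conditions hold.
Pairwise compatibility: gcd(m_i, m_j) must divide a_i - a_j for every pair.
Merge one congruence at a time:
  Start: x ≡ 4 (mod 6).
  Combine with x ≡ 6 (mod 14): gcd(6, 14) = 2; 6 - 4 = 2, which IS divisible by 2, so compatible.
    Write x = 4 + 6·t and substitute into x ≡ 6 (mod 14): 6·t ≡ 6 − 4 = 2 (mod 14).
    Divide the congruence (and modulus) by g = 2: 3·t ≡ 1 (mod 7).
    The inverse of 3 mod 7 is 5 (since 3·5 = 15 = 2·7 + 1), so t ≡ 5·1 = 5 ≡ 5 (mod 7).
    Then x = 4 + 6·5 = 34, valid modulo lcm(6, 14) = 42: x ≡ 34 (mod 42).
  Combine with x ≡ 4 (mod 20): gcd(42, 20) = 2; 4 - 34 = -30, which IS divisible by 2, so compatible.
    Write x = 34 + 42·t and substitute into x ≡ 4 (mod 20): 42·t ≡ 4 − 34 = -30 (mod 20).
    Divide the congruence (and modulus) by g = 2: 21·t ≡ -15 (mod 10).
    Reduce coefficients mod 10: 1·t ≡ 5 (mod 10).
    So t ≡ 5 (mod 10).
    Then x = 34 + 42·5 = 244, valid modulo lcm(42, 20) = 420: x ≡ 244 (mod 420).
Verify: 244 mod 6 = 4, 244 mod 14 = 6, 244 mod 20 = 4.

x ≡ 244 (mod 420).


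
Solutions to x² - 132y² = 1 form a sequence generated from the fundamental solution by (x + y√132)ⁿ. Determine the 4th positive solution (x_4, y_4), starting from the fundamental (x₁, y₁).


Step 1: Find the fundamental solution (x₁, y₁) of x² - 132y² = 1.
  Expand √132 as a continued fraction. a₀ = ⌊√132⌋ = 11; iterate m_{k+1} = d_k·a_k − m_k, d_{k+1} = (132 − m_{k+1}²)/d_k, a_{k+1} = ⌊(a₀ + m_{k+1})/d_{k+1}⌋ (starting m₀ = 0, d₀ = 1), with convergents p_k = a_k·p_{k-1} + p_{k-2}, q_k = a_k·q_{k-1} + q_{k-2} (p₋₁ = 1, q₋₁ = 0):
  k = 0: a₀ = 11; p₀/q₀ = 11/1; p₀² − 132·q₀² = 121 − 132 = -11.
  k = 1: m = 11, d = 11, a = ⌊(11 + 11)/11⌋ = 2; p/q = (2·11 + 1)/(2·1 + 0) = 23/2; p² − 132·q² = 529 − 528 = 1.
  The first convergent with p² − 132·q² = 1 gives the fundamental solution (x₁, y₁) = (23, 2).
Step 2: Apply the recurrence (x_{n+1}, y_{n+1}) = (x₁x_n + 132y₁y_n, x₁y_n + y₁x_n) repeatedly.
  From (x_1, y_1) = (23, 2): x_2 = 23·23 + 132·2·2 = 1057; y_2 = 23·2 + 2·23 = 92.
  From (x_2, y_2) = (1057, 92): x_3 = 23·1057 + 132·2·92 = 48599; y_3 = 23·92 + 2·1057 = 4230.
  From (x_3, y_3) = (48599, 4230): x_4 = 23·48599 + 132·2·4230 = 2234497; y_4 = 23·4230 + 2·48599 = 194488.
Step 3: Verify x_4² - 132·y_4² = 4992976843009 - 4992976843008 = 1 (should be 1). ✓

(x_1, y_1) = (23, 2); (x_4, y_4) = (2234497, 194488).


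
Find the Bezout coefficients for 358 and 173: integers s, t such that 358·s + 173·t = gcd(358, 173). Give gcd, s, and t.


Euclidean algorithm on (358, 173) — divide until remainder is 0:
  358 = 2 · 173 + 12
  173 = 14 · 12 + 5
  12 = 2 · 5 + 2
  5 = 2 · 2 + 1
  2 = 2 · 1 + 0
gcd(358, 173) = 1.
Track Bezout coefficients alongside the remainders: start with r₀ = 358 = a·1 + b·0 (s = 1, t = 0) and r₁ = 173 = a·0 + b·1 (s = 0, t = 1); each new remainder r_{k+1} = r_{k-1} − q_k·r_k inherits s_{k+1} = s_{k-1} − q_k·s_k, t_{k+1} = t_{k-1} − q_k·t_k, so r_k = a·s_k + b·t_k at every step:
  q = 2: r = 12, s = 1 − 2·0 = 1, t = 0 − 2·1 = -2  (check: 358·1 + 173·(-2) = 12)
  q = 14: r = 5, s = 0 − 14·1 = -14, t = 1 − 14·(-2) = 29  (check: 358·(-14) + 173·29 = 5)
  q = 2: r = 2, s = 1 − 2·(-14) = 29, t = -2 − 2·29 = -60  (check: 358·29 + 173·(-60) = 2)
  q = 2: r = 1, s = -14 − 2·29 = -72, t = 29 − 2·(-60) = 149  (check: 358·(-72) + 173·149 = 1)
The row with r = 1 (the gcd) gives the Bezout coefficients s = -72, t = 149.
Result: 358 · (-72) + 173 · (149) = 1.

gcd(358, 173) = 1; s = -72, t = 149 (check: 358·(-72) + 173·149 = 1).


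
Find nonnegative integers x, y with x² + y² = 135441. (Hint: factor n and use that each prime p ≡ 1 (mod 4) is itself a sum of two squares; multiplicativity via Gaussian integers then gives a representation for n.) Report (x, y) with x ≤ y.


Step 1: Factor n = 135441 = 3^2 · 101 · 149.
Step 2: Check the mod-4 condition on each prime factor: 3 ≡ 3 (mod 4), exponent 2 (must be even); 101 ≡ 1 (mod 4), exponent 1; 149 ≡ 1 (mod 4), exponent 1.
All primes ≡ 3 (mod 4) appear to even exponent (or don't appear), so by the two-squares theorem n IS expressible as a sum of two squares.
Step 3: Build a representation. Group n = k² · m with k = 3 and m = 101 · 149 = 15049 (a product of primes ≡ 1 (mod 4)); a representation of m scales to one of n via (k·x)² + (k·y)² = k²(x² + y²). Each prime p ≡ 1 (mod 4) is itself a sum of two squares; find a² by testing p − a² for a perfect square:
  101: 101 − 1² = 100 = 10² ⇒ 101 = 1² + 10².
  149: 149 − 1² = 148, 149 − 2² = 145, 149 − 3² = 140, 149 − 4² = 133, 149 − 5² = 124, 149 − 6² = 113, 149 − 7² = 100 = 10² ⇒ 149 = 7² + 10².
  Combine using the Brahmagupta–Fibonacci identity (a² + b²)(c² + d²) = (ac − bd)² + (ad + bc)² = (ac + bd)² + (ad − bc)²:
  101 · 149 = 15049: from (1² + 10²)(7² + 10²), take (1·7 − 10·10, 1·10 + 10·7) = (7 − 100, 10 + 70) = (-93, 80); dropping signs (only squares matter) gives (93, 80); check 93² + 80² = 8649 + 6400 = 15049 ✓.
  Scale by k = 3: (3·93, 3·80) = (279, 240).
Step 4: Order so x ≤ y and verify: 240² + 279² = 57600 + 77841 = 135441 = n. ✓

n = 135441 = 240² + 279² (one valid representation with x ≤ y).


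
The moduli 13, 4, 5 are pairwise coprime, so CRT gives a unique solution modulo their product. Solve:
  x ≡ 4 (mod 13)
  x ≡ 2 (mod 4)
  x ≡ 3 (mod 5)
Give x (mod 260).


Moduli 13, 4, 5 are pairwise coprime; by CRT there is a unique solution modulo M = 13 · 4 · 5 = 260.
Solve pairwise, accumulating the modulus:
  Start with x ≡ 4 (mod 13).
  Combine with x ≡ 2 (mod 4): since gcd(13, 4) = 1, we get a unique residue mod 52.
    Write x = 4 + 13·t and substitute into x ≡ 2 (mod 4): 13·t ≡ 2 − 4 = -2 (mod 4).
    Reduce coefficients mod 4: 1·t ≡ 2 (mod 4).
    So t ≡ 2 (mod 4).
    Then x = 4 + 13·2 = 30, valid modulo lcm(13, 4) = 52: x ≡ 30 (mod 52).
  Combine with x ≡ 3 (mod 5): since gcd(52, 5) = 1, we get a unique residue mod 260.
    Write x = 30 + 52·t and substitute into x ≡ 3 (mod 5): 52·t ≡ 3 − 30 = -27 (mod 5).
    Reduce coefficients mod 5: 2·t ≡ 3 (mod 5).
    The inverse of 2 mod 5 is 3 (since 2·3 = 6 = 1·5 + 1), so t ≡ 3·3 = 9 ≡ 4 (mod 5).
    Then x = 30 + 52·4 = 238, valid modulo lcm(52, 5) = 260: x ≡ 238 (mod 260).
Verify: 238 mod 13 = 4 ✓, 238 mod 4 = 2 ✓, 238 mod 5 = 3 ✓.

x ≡ 238 (mod 260).


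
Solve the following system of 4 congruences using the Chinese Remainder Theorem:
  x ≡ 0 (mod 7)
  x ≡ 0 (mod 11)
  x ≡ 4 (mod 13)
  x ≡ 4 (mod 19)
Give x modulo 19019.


Product of moduli M = 7 · 11 · 13 · 19 = 19019.
Merge one congruence at a time:
  Start: x ≡ 0 (mod 7).
  Combine with x ≡ 0 (mod 11); new modulus lcm = 77.
    Write x = 0 + 7·t and substitute into x ≡ 0 (mod 11): 7·t ≡ 0 − 0 = 0 (mod 11).
    The inverse of 7 mod 11 is 8 (since 7·8 = 56 = 5·11 + 1), so t ≡ 8·0 = 0 ≡ 0 (mod 11).
    Then x = 0 + 7·0 = 0, valid modulo lcm(7, 11) = 77: x ≡ 0 (mod 77).
  Combine with x ≡ 4 (mod 13); new modulus lcm = 1001.
    Write x = 0 + 77·t and substitute into x ≡ 4 (mod 13): 77·t ≡ 4 − 0 = 4 (mod 13).
    Reduce coefficients mod 13: 12·t ≡ 4 (mod 13).
    The inverse of 12 mod 13 is 12 (since 12·12 = 144 = 11·13 + 1), so t ≡ 12·4 = 48 ≡ 9 (mod 13).
    Then x = 0 + 77·9 = 693, valid modulo lcm(77, 13) = 1001: x ≡ 693 (mod 1001).
  Combine with x ≡ 4 (mod 19); new modulus lcm = 19019.
    Write x = 693 + 1001·t and substitute into x ≡ 4 (mod 19): 1001·t ≡ 4 − 693 = -689 (mod 19).
    Reduce coefficients mod 19: 13·t ≡ 14 (mod 19).
    The inverse of 13 mod 19 is 3 (since 13·3 = 39 = 2·19 + 1), so t ≡ 3·14 = 42 ≡ 4 (mod 19).
    Then x = 693 + 1001·4 = 4697, valid modulo lcm(1001, 19) = 19019: x ≡ 4697 (mod 19019).
Verify against each original: 4697 mod 7 = 0, 4697 mod 11 = 0, 4697 mod 13 = 4, 4697 mod 19 = 4.

x ≡ 4697 (mod 19019).


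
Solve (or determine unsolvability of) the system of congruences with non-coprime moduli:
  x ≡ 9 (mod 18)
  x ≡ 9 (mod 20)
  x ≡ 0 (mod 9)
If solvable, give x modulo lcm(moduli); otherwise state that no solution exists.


Moduli 18, 20, 9 are not pairwise coprime, so CRT works modulo lcm(m_i) when all pairwise compatibility conditions hold.
Pairwise compatibility: gcd(m_i, m_j) must divide a_i - a_j for every pair.
Merge one congruence at a time:
  Start: x ≡ 9 (mod 18).
  Combine with x ≡ 9 (mod 20): gcd(18, 20) = 2; 9 - 9 = 0, which IS divisible by 2, so compatible.
    Write x = 9 + 18·t and substitute into x ≡ 9 (mod 20): 18·t ≡ 9 − 9 = 0 (mod 20).
    Divide the congruence (and modulus) by g = 2: 9·t ≡ 0 (mod 10).
    The inverse of 9 mod 10 is 9 (since 9·9 = 81 = 8·10 + 1), so t ≡ 9·0 = 0 ≡ 0 (mod 10).
    Then x = 9 + 18·0 = 9, valid modulo lcm(18, 20) = 180: x ≡ 9 (mod 180).
  Combine with x ≡ 0 (mod 9): gcd(180, 9) = 9; 0 - 9 = -9, which IS divisible by 9, so compatible.
    Write x = 9 + 180·t and substitute into x ≡ 0 (mod 9): 180·t ≡ 0 − 9 = -9 (mod 9).
    Divide the congruence (and modulus) by g = 9: 20·t ≡ -1 (mod 1).
    Modulo 1 every t works; take t = 0.
    Then x = 9 + 180·0 = 9, valid modulo lcm(180, 9) = 180: x ≡ 9 (mod 180).
Verify: 9 mod 18 = 9, 9 mod 20 = 9, 9 mod 9 = 0.

x ≡ 9 (mod 180).


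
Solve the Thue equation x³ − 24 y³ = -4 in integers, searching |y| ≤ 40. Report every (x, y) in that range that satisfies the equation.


The equation is x³ - 24y³ = -4. For fixed y, x³ = 24·y³ − 4, so a solution requires the RHS to be a perfect cube.
Strategy: iterate y from -40 to 40, compute RHS = 24·y³ − 4, and check whether it is a (positive or negative) perfect cube.
Check small values of y:
  y = 0: RHS = -4 is not a perfect cube.
  y = 1: RHS = 20 is not a perfect cube.
  y = -1: RHS = -28 is not a perfect cube.
  y = 2: RHS = 188 is not a perfect cube.
  y = -2: RHS = -196 is not a perfect cube.
  y = 3: RHS = 644 is not a perfect cube.
  y = -3: RHS = -652 is not a perfect cube.
Continuing the search up to |y| = 40 finds no solutions either.
No (x, y) in the scanned range satisfies the equation.

No integer solutions with |y| ≤ 40.


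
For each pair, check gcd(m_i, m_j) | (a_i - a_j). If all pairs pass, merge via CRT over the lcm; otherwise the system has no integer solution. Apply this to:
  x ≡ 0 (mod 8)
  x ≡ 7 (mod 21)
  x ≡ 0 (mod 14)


Moduli 8, 21, 14 are not pairwise coprime, so CRT works modulo lcm(m_i) when all pairwise compatibility conditions hold.
Pairwise compatibility: gcd(m_i, m_j) must divide a_i - a_j for every pair.
Merge one congruence at a time:
  Start: x ≡ 0 (mod 8).
  Combine with x ≡ 7 (mod 21): gcd(8, 21) = 1; 7 - 0 = 7, which IS divisible by 1, so compatible.
    Write x = 0 + 8·t and substitute into x ≡ 7 (mod 21): 8·t ≡ 7 − 0 = 7 (mod 21).
    The inverse of 8 mod 21 is 8 (since 8·8 = 64 = 3·21 + 1), so t ≡ 8·7 = 56 ≡ 14 (mod 21).
    Then x = 0 + 8·14 = 112, valid modulo lcm(8, 21) = 168: x ≡ 112 (mod 168).
  Combine with x ≡ 0 (mod 14): gcd(168, 14) = 14; 0 - 112 = -112, which IS divisible by 14, so compatible.
    Write x = 112 + 168·t and substitute into x ≡ 0 (mod 14): 168·t ≡ 0 − 112 = -112 (mod 14).
    Divide the congruence (and modulus) by g = 14: 12·t ≡ -8 (mod 1).
    Modulo 1 every t works; take t = 0.
    Then x = 112 + 168·0 = 112, valid modulo lcm(168, 14) = 168: x ≡ 112 (mod 168).
Verify: 112 mod 8 = 0, 112 mod 21 = 7, 112 mod 14 = 0.

x ≡ 112 (mod 168).


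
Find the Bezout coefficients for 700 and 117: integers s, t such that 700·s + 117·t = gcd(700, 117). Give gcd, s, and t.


Euclidean algorithm on (700, 117) — divide until remainder is 0:
  700 = 5 · 117 + 115
  117 = 1 · 115 + 2
  115 = 57 · 2 + 1
  2 = 2 · 1 + 0
gcd(700, 117) = 1.
Track Bezout coefficients alongside the remainders: start with r₀ = 700 = a·1 + b·0 (s = 1, t = 0) and r₁ = 117 = a·0 + b·1 (s = 0, t = 1); each new remainder r_{k+1} = r_{k-1} − q_k·r_k inherits s_{k+1} = s_{k-1} − q_k·s_k, t_{k+1} = t_{k-1} − q_k·t_k, so r_k = a·s_k + b·t_k at every step:
  q = 5: r = 115, s = 1 − 5·0 = 1, t = 0 − 5·1 = -5  (check: 700·1 + 117·(-5) = 115)
  q = 1: r = 2, s = 0 − 1·1 = -1, t = 1 − 1·(-5) = 6  (check: 700·(-1) + 117·6 = 2)
  q = 57: r = 1, s = 1 − 57·(-1) = 58, t = -5 − 57·6 = -347  (check: 700·58 + 117·(-347) = 1)
The row with r = 1 (the gcd) gives the Bezout coefficients s = 58, t = -347.
Result: 700 · (58) + 117 · (-347) = 1.

gcd(700, 117) = 1; s = 58, t = -347 (check: 700·58 + 117·(-347) = 1).


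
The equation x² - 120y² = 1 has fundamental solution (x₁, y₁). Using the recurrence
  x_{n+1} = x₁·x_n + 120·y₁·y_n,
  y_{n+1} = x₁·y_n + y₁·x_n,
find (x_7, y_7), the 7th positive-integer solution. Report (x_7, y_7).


Step 1: Find the fundamental solution (x₁, y₁) of x² - 120y² = 1.
  Expand √120 as a continued fraction. a₀ = ⌊√120⌋ = 10; iterate m_{k+1} = d_k·a_k − m_k, d_{k+1} = (120 − m_{k+1}²)/d_k, a_{k+1} = ⌊(a₀ + m_{k+1})/d_{k+1}⌋ (starting m₀ = 0, d₀ = 1), with convergents p_k = a_k·p_{k-1} + p_{k-2}, q_k = a_k·q_{k-1} + q_{k-2} (p₋₁ = 1, q₋₁ = 0):
  k = 0: a₀ = 10; p₀/q₀ = 10/1; p₀² − 120·q₀² = 100 − 120 = -20.
  k = 1: m = 10, d = 20, a = ⌊(10 + 10)/20⌋ = 1; p/q = (1·10 + 1)/(1·1 + 0) = 11/1; p² − 120·q² = 121 − 120 = 1.
  The first convergent with p² − 120·q² = 1 gives the fundamental solution (x₁, y₁) = (11, 1).
Step 2: Apply the recurrence (x_{n+1}, y_{n+1}) = (x₁x_n + 120y₁y_n, x₁y_n + y₁x_n) repeatedly.
  From (x_1, y_1) = (11, 1): x_2 = 11·11 + 120·1·1 = 241; y_2 = 11·1 + 1·11 = 22.
  From (x_2, y_2) = (241, 22): x_3 = 11·241 + 120·1·22 = 5291; y_3 = 11·22 + 1·241 = 483.
  From (x_3, y_3) = (5291, 483): x_4 = 11·5291 + 120·1·483 = 116161; y_4 = 11·483 + 1·5291 = 10604.
  From (x_4, y_4) = (116161, 10604): x_5 = 11·116161 + 120·1·10604 = 2550251; y_5 = 11·10604 + 1·116161 = 232805.
  From (x_5, y_5) = (2550251, 232805): x_6 = 11·2550251 + 120·1·232805 = 55989361; y_6 = 11·232805 + 1·2550251 = 5111106.
  From (x_6, y_6) = (55989361, 5111106): x_7 = 11·55989361 + 120·1·5111106 = 1229215691; y_7 = 11·5111106 + 1·55989361 = 112211527.
Step 3: Verify x_7² - 120·y_7² = 1510971215000607481 - 1510971215000607480 = 1 (should be 1). ✓

(x_1, y_1) = (11, 1); (x_7, y_7) = (1229215691, 112211527).


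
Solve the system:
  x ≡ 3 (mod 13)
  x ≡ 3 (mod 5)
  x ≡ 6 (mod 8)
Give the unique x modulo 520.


Moduli 13, 5, 8 are pairwise coprime; by CRT there is a unique solution modulo M = 13 · 5 · 8 = 520.
Solve pairwise, accumulating the modulus:
  Start with x ≡ 3 (mod 13).
  Combine with x ≡ 3 (mod 5): since gcd(13, 5) = 1, we get a unique residue mod 65.
    Write x = 3 + 13·t and substitute into x ≡ 3 (mod 5): 13·t ≡ 3 − 3 = 0 (mod 5).
    Reduce coefficients mod 5: 3·t ≡ 0 (mod 5).
    The inverse of 3 mod 5 is 2 (since 3·2 = 6 = 1·5 + 1), so t ≡ 2·0 = 0 ≡ 0 (mod 5).
    Then x = 3 + 13·0 = 3, valid modulo lcm(13, 5) = 65: x ≡ 3 (mod 65).
  Combine with x ≡ 6 (mod 8): since gcd(65, 8) = 1, we get a unique residue mod 520.
    Write x = 3 + 65·t and substitute into x ≡ 6 (mod 8): 65·t ≡ 6 − 3 = 3 (mod 8).
    Reduce coefficients mod 8: 1·t ≡ 3 (mod 8).
    So t ≡ 3 (mod 8).
    Then x = 3 + 65·3 = 198, valid modulo lcm(65, 8) = 520: x ≡ 198 (mod 520).
Verify: 198 mod 13 = 3 ✓, 198 mod 5 = 3 ✓, 198 mod 8 = 6 ✓.

x ≡ 198 (mod 520).


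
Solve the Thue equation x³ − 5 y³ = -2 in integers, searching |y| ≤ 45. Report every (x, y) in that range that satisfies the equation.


The equation is x³ - 5y³ = -2. For fixed y, x³ = 5·y³ − 2, so a solution requires the RHS to be a perfect cube.
Strategy: iterate y from -45 to 45, compute RHS = 5·y³ − 2, and check whether it is a (positive or negative) perfect cube.
Check small values of y:
  y = 0: RHS = -2 is not a perfect cube.
  y = 1: RHS = 3 is not a perfect cube.
  y = -1: RHS = -7 is not a perfect cube.
  y = 2: RHS = 38 is not a perfect cube.
  y = -2: RHS = -42 is not a perfect cube.
  y = 3: RHS = 133 is not a perfect cube.
  y = -3: RHS = -137 is not a perfect cube.
Continuing the search up to |y| = 45 finds no solutions either.
No (x, y) in the scanned range satisfies the equation.

No integer solutions with |y| ≤ 45.


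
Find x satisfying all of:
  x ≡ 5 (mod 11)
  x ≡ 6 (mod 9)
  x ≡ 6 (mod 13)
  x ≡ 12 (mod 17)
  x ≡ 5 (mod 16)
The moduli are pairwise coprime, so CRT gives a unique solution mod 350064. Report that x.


Product of moduli M = 11 · 9 · 13 · 17 · 16 = 350064.
Merge one congruence at a time:
  Start: x ≡ 5 (mod 11).
  Combine with x ≡ 6 (mod 9); new modulus lcm = 99.
    Write x = 5 + 11·t and substitute into x ≡ 6 (mod 9): 11·t ≡ 6 − 5 = 1 (mod 9).
    Reduce coefficients mod 9: 2·t ≡ 1 (mod 9).
    The inverse of 2 mod 9 is 5 (since 2·5 = 10 = 1·9 + 1), so t ≡ 5·1 = 5 ≡ 5 (mod 9).
    Then x = 5 + 11·5 = 60, valid modulo lcm(11, 9) = 99: x ≡ 60 (mod 99).
  Combine with x ≡ 6 (mod 13); new modulus lcm = 1287.
    Write x = 60 + 99·t and substitute into x ≡ 6 (mod 13): 99·t ≡ 6 − 60 = -54 (mod 13).
    Reduce coefficients mod 13: 8·t ≡ 11 (mod 13).
    The inverse of 8 mod 13 is 5 (since 8·5 = 40 = 3·13 + 1), so t ≡ 5·11 = 55 ≡ 3 (mod 13).
    Then x = 60 + 99·3 = 357, valid modulo lcm(99, 13) = 1287: x ≡ 357 (mod 1287).
  Combine with x ≡ 12 (mod 17); new modulus lcm = 21879.
    Write x = 357 + 1287·t and substitute into x ≡ 12 (mod 17): 1287·t ≡ 12 − 357 = -345 (mod 17).
    Reduce coefficients mod 17: 12·t ≡ 12 (mod 17).
    The inverse of 12 mod 17 is 10 (since 12·10 = 120 = 7·17 + 1), so t ≡ 10·12 = 120 ≡ 1 (mod 17).
    Then x = 357 + 1287·1 = 1644, valid modulo lcm(1287, 17) = 21879: x ≡ 1644 (mod 21879).
  Combine with x ≡ 5 (mod 16); new modulus lcm = 350064.
    Write x = 1644 + 21879·t and substitute into x ≡ 5 (mod 16): 21879·t ≡ 5 − 1644 = -1639 (mod 16).
    Reduce coefficients mod 16: 7·t ≡ 9 (mod 16).
    The inverse of 7 mod 16 is 7 (since 7·7 = 49 = 3·16 + 1), so t ≡ 7·9 = 63 ≡ 15 (mod 16).
    Then x = 1644 + 21879·15 = 329829, valid modulo lcm(21879, 16) = 350064: x ≡ 329829 (mod 350064).
Verify against each original: 329829 mod 11 = 5, 329829 mod 9 = 6, 329829 mod 13 = 6, 329829 mod 17 = 12, 329829 mod 16 = 5.

x ≡ 329829 (mod 350064).


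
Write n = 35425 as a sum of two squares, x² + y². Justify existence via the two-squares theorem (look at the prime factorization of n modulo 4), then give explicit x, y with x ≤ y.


Step 1: Factor n = 35425 = 5^2 · 13 · 109.
Step 2: Check the mod-4 condition on each prime factor: 5 ≡ 1 (mod 4), exponent 2; 13 ≡ 1 (mod 4), exponent 1; 109 ≡ 1 (mod 4), exponent 1.
All primes ≡ 3 (mod 4) appear to even exponent (or don't appear), so by the two-squares theorem n IS expressible as a sum of two squares.
Step 3: Build a representation. Group n = k² · m with k = 5 and m = 13 · 109 = 1417 (a product of primes ≡ 1 (mod 4)); a representation of m scales to one of n via (k·x)² + (k·y)² = k²(x² + y²). Each prime p ≡ 1 (mod 4) is itself a sum of two squares; find a² by testing p − a² for a perfect square:
  13: 13 − 1² = 12, 13 − 2² = 9 = 3² ⇒ 13 = 2² + 3².
  109: 109 − 1² = 108, 109 − 2² = 105, 109 − 3² = 100 = 10² ⇒ 109 = 3² + 10².
  Combine using the Brahmagupta–Fibonacci identity (a² + b²)(c² + d²) = (ac − bd)² + (ad + bc)² = (ac + bd)² + (ad − bc)²:
  13 · 109 = 1417: from (2² + 3²)(3² + 10²), take (2·3 − 3·10, 2·10 + 3·3) = (6 − 30, 20 + 9) = (-24, 29); dropping signs (only squares matter) gives (24, 29); check 24² + 29² = 576 + 841 = 1417 ✓.
  Scale by k = 5: (5·24, 5·29) = (120, 145).
Step 4: Order so x ≤ y and verify: 120² + 145² = 14400 + 21025 = 35425 = n. ✓

n = 35425 = 120² + 145² (one valid representation with x ≤ y).


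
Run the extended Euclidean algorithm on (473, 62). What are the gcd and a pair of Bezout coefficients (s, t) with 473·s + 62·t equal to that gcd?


Euclidean algorithm on (473, 62) — divide until remainder is 0:
  473 = 7 · 62 + 39
  62 = 1 · 39 + 23
  39 = 1 · 23 + 16
  23 = 1 · 16 + 7
  16 = 2 · 7 + 2
  7 = 3 · 2 + 1
  2 = 2 · 1 + 0
gcd(473, 62) = 1.
Track Bezout coefficients alongside the remainders: start with r₀ = 473 = a·1 + b·0 (s = 1, t = 0) and r₁ = 62 = a·0 + b·1 (s = 0, t = 1); each new remainder r_{k+1} = r_{k-1} − q_k·r_k inherits s_{k+1} = s_{k-1} − q_k·s_k, t_{k+1} = t_{k-1} − q_k·t_k, so r_k = a·s_k + b·t_k at every step:
  q = 7: r = 39, s = 1 − 7·0 = 1, t = 0 − 7·1 = -7  (check: 473·1 + 62·(-7) = 39)
  q = 1: r = 23, s = 0 − 1·1 = -1, t = 1 − 1·(-7) = 8  (check: 473·(-1) + 62·8 = 23)
  q = 1: r = 16, s = 1 − 1·(-1) = 2, t = -7 − 1·8 = -15  (check: 473·2 + 62·(-15) = 16)
  q = 1: r = 7, s = -1 − 1·2 = -3, t = 8 − 1·(-15) = 23  (check: 473·(-3) + 62·23 = 7)
  q = 2: r = 2, s = 2 − 2·(-3) = 8, t = -15 − 2·23 = -61  (check: 473·8 + 62·(-61) = 2)
  q = 3: r = 1, s = -3 − 3·8 = -27, t = 23 − 3·(-61) = 206  (check: 473·(-27) + 62·206 = 1)
The row with r = 1 (the gcd) gives the Bezout coefficients s = -27, t = 206.
Result: 473 · (-27) + 62 · (206) = 1.

gcd(473, 62) = 1; s = -27, t = 206 (check: 473·(-27) + 62·206 = 1).


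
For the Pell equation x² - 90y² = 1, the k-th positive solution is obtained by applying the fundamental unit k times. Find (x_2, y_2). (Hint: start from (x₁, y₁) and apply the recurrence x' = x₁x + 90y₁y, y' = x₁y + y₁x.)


Step 1: Find the fundamental solution (x₁, y₁) of x² - 90y² = 1.
  Expand √90 as a continued fraction. a₀ = ⌊√90⌋ = 9; iterate m_{k+1} = d_k·a_k − m_k, d_{k+1} = (90 − m_{k+1}²)/d_k, a_{k+1} = ⌊(a₀ + m_{k+1})/d_{k+1}⌋ (starting m₀ = 0, d₀ = 1), with convergents p_k = a_k·p_{k-1} + p_{k-2}, q_k = a_k·q_{k-1} + q_{k-2} (p₋₁ = 1, q₋₁ = 0):
  k = 0: a₀ = 9; p₀/q₀ = 9/1; p₀² − 90·q₀² = 81 − 90 = -9.
  k = 1: m = 9, d = 9, a = ⌊(9 + 9)/9⌋ = 2; p/q = (2·9 + 1)/(2·1 + 0) = 19/2; p² − 90·q² = 361 − 360 = 1.
  The first convergent with p² − 90·q² = 1 gives the fundamental solution (x₁, y₁) = (19, 2).
Step 2: Apply the recurrence (x_{n+1}, y_{n+1}) = (x₁x_n + 90y₁y_n, x₁y_n + y₁x_n) repeatedly.
  From (x_1, y_1) = (19, 2): x_2 = 19·19 + 90·2·2 = 721; y_2 = 19·2 + 2·19 = 76.
Step 3: Verify x_2² - 90·y_2² = 519841 - 519840 = 1 (should be 1). ✓

(x_1, y_1) = (19, 2); (x_2, y_2) = (721, 76).


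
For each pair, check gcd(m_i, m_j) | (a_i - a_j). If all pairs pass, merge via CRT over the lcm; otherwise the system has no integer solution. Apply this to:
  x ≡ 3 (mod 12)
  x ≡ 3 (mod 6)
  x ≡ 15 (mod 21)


Moduli 12, 6, 21 are not pairwise coprime, so CRT works modulo lcm(m_i) when all pairwise compatibility conditions hold.
Pairwise compatibility: gcd(m_i, m_j) must divide a_i - a_j for every pair.
Merge one congruence at a time:
  Start: x ≡ 3 (mod 12).
  Combine with x ≡ 3 (mod 6): gcd(12, 6) = 6; 3 - 3 = 0, which IS divisible by 6, so compatible.
    Write x = 3 + 12·t and substitute into x ≡ 3 (mod 6): 12·t ≡ 3 − 3 = 0 (mod 6).
    Divide the congruence (and modulus) by g = 6: 2·t ≡ 0 (mod 1).
    Modulo 1 every t works; take t = 0.
    Then x = 3 + 12·0 = 3, valid modulo lcm(12, 6) = 12: x ≡ 3 (mod 12).
  Combine with x ≡ 15 (mod 21): gcd(12, 21) = 3; 15 - 3 = 12, which IS divisible by 3, so compatible.
    Write x = 3 + 12·t and substitute into x ≡ 15 (mod 21): 12·t ≡ 15 − 3 = 12 (mod 21).
    Divide the congruence (and modulus) by g = 3: 4·t ≡ 4 (mod 7).
    The inverse of 4 mod 7 is 2 (since 4·2 = 8 = 1·7 + 1), so t ≡ 2·4 = 8 ≡ 1 (mod 7).
    Then x = 3 + 12·1 = 15, valid modulo lcm(12, 21) = 84: x ≡ 15 (mod 84).
Verify: 15 mod 12 = 3, 15 mod 6 = 3, 15 mod 21 = 15.

x ≡ 15 (mod 84).


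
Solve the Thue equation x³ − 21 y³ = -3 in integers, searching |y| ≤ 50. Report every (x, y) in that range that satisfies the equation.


The equation is x³ - 21y³ = -3. For fixed y, x³ = 21·y³ − 3, so a solution requires the RHS to be a perfect cube.
Strategy: iterate y from -50 to 50, compute RHS = 21·y³ − 3, and check whether it is a (positive or negative) perfect cube.
Check small values of y:
  y = 0: RHS = -3 is not a perfect cube.
  y = 1: RHS = 18 is not a perfect cube.
  y = -1: RHS = -24 is not a perfect cube.
  y = 2: RHS = 165 is not a perfect cube.
  y = -2: RHS = -171 is not a perfect cube.
  y = 3: RHS = 564 is not a perfect cube.
  y = -3: RHS = -570 is not a perfect cube.
Continuing the search up to |y| = 50 finds no solutions either.
No (x, y) in the scanned range satisfies the equation.

No integer solutions with |y| ≤ 50.


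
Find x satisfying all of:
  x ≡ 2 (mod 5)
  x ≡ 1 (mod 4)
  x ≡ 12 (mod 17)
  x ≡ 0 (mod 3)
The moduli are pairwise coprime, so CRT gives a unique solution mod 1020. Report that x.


Product of moduli M = 5 · 4 · 17 · 3 = 1020.
Merge one congruence at a time:
  Start: x ≡ 2 (mod 5).
  Combine with x ≡ 1 (mod 4); new modulus lcm = 20.
    Write x = 2 + 5·t and substitute into x ≡ 1 (mod 4): 5·t ≡ 1 − 2 = -1 (mod 4).
    Reduce coefficients mod 4: 1·t ≡ 3 (mod 4).
    So t ≡ 3 (mod 4).
    Then x = 2 + 5·3 = 17, valid modulo lcm(5, 4) = 20: x ≡ 17 (mod 20).
  Combine with x ≡ 12 (mod 17); new modulus lcm = 340.
    Write x = 17 + 20·t and substitute into x ≡ 12 (mod 17): 20·t ≡ 12 − 17 = -5 (mod 17).
    Reduce coefficients mod 17: 3·t ≡ 12 (mod 17).
    The inverse of 3 mod 17 is 6 (since 3·6 = 18 = 1·17 + 1), so t ≡ 6·12 = 72 ≡ 4 (mod 17).
    Then x = 17 + 20·4 = 97, valid modulo lcm(20, 17) = 340: x ≡ 97 (mod 340).
  Combine with x ≡ 0 (mod 3); new modulus lcm = 1020.
    Write x = 97 + 340·t and substitute into x ≡ 0 (mod 3): 340·t ≡ 0 − 97 = -97 (mod 3).
    Reduce coefficients mod 3: 1·t ≡ 2 (mod 3).
    So t ≡ 2 (mod 3).
    Then x = 97 + 340·2 = 777, valid modulo lcm(340, 3) = 1020: x ≡ 777 (mod 1020).
Verify against each original: 777 mod 5 = 2, 777 mod 4 = 1, 777 mod 17 = 12, 777 mod 3 = 0.

x ≡ 777 (mod 1020).


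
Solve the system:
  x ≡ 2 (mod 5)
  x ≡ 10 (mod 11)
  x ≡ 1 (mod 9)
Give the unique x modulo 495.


Moduli 5, 11, 9 are pairwise coprime; by CRT there is a unique solution modulo M = 5 · 11 · 9 = 495.
Solve pairwise, accumulating the modulus:
  Start with x ≡ 2 (mod 5).
  Combine with x ≡ 10 (mod 11): since gcd(5, 11) = 1, we get a unique residue mod 55.
    Write x = 2 + 5·t and substitute into x ≡ 10 (mod 11): 5·t ≡ 10 − 2 = 8 (mod 11).
    The inverse of 5 mod 11 is 9 (since 5·9 = 45 = 4·11 + 1), so t ≡ 9·8 = 72 ≡ 6 (mod 11).
    Then x = 2 + 5·6 = 32, valid modulo lcm(5, 11) = 55: x ≡ 32 (mod 55).
  Combine with x ≡ 1 (mod 9): since gcd(55, 9) = 1, we get a unique residue mod 495.
    Write x = 32 + 55·t and substitute into x ≡ 1 (mod 9): 55·t ≡ 1 − 32 = -31 (mod 9).
    Reduce coefficients mod 9: 1·t ≡ 5 (mod 9).
    So t ≡ 5 (mod 9).
    Then x = 32 + 55·5 = 307, valid modulo lcm(55, 9) = 495: x ≡ 307 (mod 495).
Verify: 307 mod 5 = 2 ✓, 307 mod 11 = 10 ✓, 307 mod 9 = 1 ✓.

x ≡ 307 (mod 495).


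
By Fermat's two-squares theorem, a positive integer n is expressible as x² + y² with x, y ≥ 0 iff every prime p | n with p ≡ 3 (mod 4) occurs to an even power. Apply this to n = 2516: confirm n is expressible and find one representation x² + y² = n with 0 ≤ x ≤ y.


Step 1: Factor n = 2516 = 2^2 · 17 · 37.
Step 2: Check the mod-4 condition on each prime factor: 2 = 2 (special); 17 ≡ 1 (mod 4), exponent 1; 37 ≡ 1 (mod 4), exponent 1.
All primes ≡ 3 (mod 4) appear to even exponent (or don't appear), so by the two-squares theorem n IS expressible as a sum of two squares.
Step 3: Build a representation. Group n = k² · m with k = 2 and m = 17 · 37 = 629 (a product of primes ≡ 1 (mod 4)); a representation of m scales to one of n via (k·x)² + (k·y)² = k²(x² + y²). Each prime p ≡ 1 (mod 4) is itself a sum of two squares; find a² by testing p − a² for a perfect square:
  17: 17 − 1² = 16 = 4² ⇒ 17 = 1² + 4².
  37: 37 − 1² = 36 = 6² ⇒ 37 = 1² + 6².
  Combine using the Brahmagupta–Fibonacci identity (a² + b²)(c² + d²) = (ac − bd)² + (ad + bc)² = (ac + bd)² + (ad − bc)²:
  17 · 37 = 629: from (1² + 4²)(1² + 6²), take (1·1 − 4·6, 1·6 + 4·1) = (1 − 24, 6 + 4) = (-23, 10); dropping signs (only squares matter) gives (23, 10); check 23² + 10² = 529 + 100 = 629 ✓.
  Scale by k = 2: (2·23, 2·10) = (46, 20).
Step 4: Order so x ≤ y and verify: 20² + 46² = 400 + 2116 = 2516 = n. ✓

n = 2516 = 20² + 46² (one valid representation with x ≤ y).


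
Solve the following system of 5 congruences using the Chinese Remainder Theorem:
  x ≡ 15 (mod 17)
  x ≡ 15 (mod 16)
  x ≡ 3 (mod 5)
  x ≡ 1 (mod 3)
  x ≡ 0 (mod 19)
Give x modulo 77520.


Product of moduli M = 17 · 16 · 5 · 3 · 19 = 77520.
Merge one congruence at a time:
  Start: x ≡ 15 (mod 17).
  Combine with x ≡ 15 (mod 16); new modulus lcm = 272.
    Write x = 15 + 17·t and substitute into x ≡ 15 (mod 16): 17·t ≡ 15 − 15 = 0 (mod 16).
    Reduce coefficients mod 16: 1·t ≡ 0 (mod 16).
    So t ≡ 0 (mod 16).
    Then x = 15 + 17·0 = 15, valid modulo lcm(17, 16) = 272: x ≡ 15 (mod 272).
  Combine with x ≡ 3 (mod 5); new modulus lcm = 1360.
    Write x = 15 + 272·t and substitute into x ≡ 3 (mod 5): 272·t ≡ 3 − 15 = -12 (mod 5).
    Reduce coefficients mod 5: 2·t ≡ 3 (mod 5).
    The inverse of 2 mod 5 is 3 (since 2·3 = 6 = 1·5 + 1), so t ≡ 3·3 = 9 ≡ 4 (mod 5).
    Then x = 15 + 272·4 = 1103, valid modulo lcm(272, 5) = 1360: x ≡ 1103 (mod 1360).
  Combine with x ≡ 1 (mod 3); new modulus lcm = 4080.
    Write x = 1103 + 1360·t and substitute into x ≡ 1 (mod 3): 1360·t ≡ 1 − 1103 = -1102 (mod 3).
    Reduce coefficients mod 3: 1·t ≡ 2 (mod 3).
    So t ≡ 2 (mod 3).
    Then x = 1103 + 1360·2 = 3823, valid modulo lcm(1360, 3) = 4080: x ≡ 3823 (mod 4080).
  Combine with x ≡ 0 (mod 19); new modulus lcm = 77520.
    Write x = 3823 + 4080·t and substitute into x ≡ 0 (mod 19): 4080·t ≡ 0 − 3823 = -3823 (mod 19).
    Reduce coefficients mod 19: 14·t ≡ 15 (mod 19).
    The inverse of 14 mod 19 is 15 (since 14·15 = 210 = 11·19 + 1), so t ≡ 15·15 = 225 ≡ 16 (mod 19).
    Then x = 3823 + 4080·16 = 69103, valid modulo lcm(4080, 19) = 77520: x ≡ 69103 (mod 77520).
Verify against each original: 69103 mod 17 = 15, 69103 mod 16 = 15, 69103 mod 5 = 3, 69103 mod 3 = 1, 69103 mod 19 = 0.

x ≡ 69103 (mod 77520).


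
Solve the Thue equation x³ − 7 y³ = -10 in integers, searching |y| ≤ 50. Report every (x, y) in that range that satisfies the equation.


The equation is x³ - 7y³ = -10. For fixed y, x³ = 7·y³ − 10, so a solution requires the RHS to be a perfect cube.
Strategy: iterate y from -50 to 50, compute RHS = 7·y³ − 10, and check whether it is a (positive or negative) perfect cube.
Check small values of y:
  y = 0: RHS = -10 is not a perfect cube.
  y = 1: RHS = -3 is not a perfect cube.
  y = -1: RHS = -17 is not a perfect cube.
  y = 2: RHS = 46 is not a perfect cube.
  y = -2: RHS = -66 is not a perfect cube.
  y = 3: RHS = 179 is not a perfect cube.
  y = -3: RHS = -199 is not a perfect cube.
Continuing the search up to |y| = 50 finds no solutions either.
No (x, y) in the scanned range satisfies the equation.

No integer solutions with |y| ≤ 50.


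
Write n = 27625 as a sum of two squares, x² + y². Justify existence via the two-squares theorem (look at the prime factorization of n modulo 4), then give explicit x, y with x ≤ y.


Step 1: Factor n = 27625 = 5^3 · 13 · 17.
Step 2: Check the mod-4 condition on each prime factor: 5 ≡ 1 (mod 4), exponent 3; 13 ≡ 1 (mod 4), exponent 1; 17 ≡ 1 (mod 4), exponent 1.
All primes ≡ 3 (mod 4) appear to even exponent (or don't appear), so by the two-squares theorem n IS expressible as a sum of two squares.
Step 3: Build a representation. Group n = k² · m with k = 5 and m = 5 · 13 · 17 = 1105 (a product of primes ≡ 1 (mod 4)); a representation of m scales to one of n via (k·x)² + (k·y)² = k²(x² + y²). Each prime p ≡ 1 (mod 4) is itself a sum of two squares; find a² by testing p − a² for a perfect square:
  5: 5 − 1² = 4 = 2² ⇒ 5 = 1² + 2².
  13: 13 − 1² = 12, 13 − 2² = 9 = 3² ⇒ 13 = 2² + 3².
  17: 17 − 1² = 16 = 4² ⇒ 17 = 1² + 4².
  Combine using the Brahmagupta–Fibonacci identity (a² + b²)(c² + d²) = (ac − bd)² + (ad + bc)² = (ac + bd)² + (ad − bc)²:
  5 · 13 = 65: from (1² + 2²)(2² + 3²), take (1·2 − 2·3, 1·3 + 2·2) = (2 − 6, 3 + 4) = (-4, 7); dropping signs (only squares matter) gives (4, 7); check 4² + 7² = 16 + 49 = 65 ✓.
  65 · 17 = 1105: from (4² + 7²)(1² + 4²), take (4·1 − 7·4, 4·4 + 7·1) = (4 − 28, 16 + 7) = (-24, 23); dropping signs (only squares matter) gives (24, 23); check 24² + 23² = 576 + 529 = 1105 ✓.
  Scale by k = 5: (5·24, 5·23) = (120, 115).
Step 4: Order so x ≤ y and verify: 115² + 120² = 13225 + 14400 = 27625 = n. ✓

n = 27625 = 115² + 120² (one valid representation with x ≤ y).


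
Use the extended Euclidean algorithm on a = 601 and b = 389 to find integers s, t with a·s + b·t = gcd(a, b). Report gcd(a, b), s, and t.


Euclidean algorithm on (601, 389) — divide until remainder is 0:
  601 = 1 · 389 + 212
  389 = 1 · 212 + 177
  212 = 1 · 177 + 35
  177 = 5 · 35 + 2
  35 = 17 · 2 + 1
  2 = 2 · 1 + 0
gcd(601, 389) = 1.
Track Bezout coefficients alongside the remainders: start with r₀ = 601 = a·1 + b·0 (s = 1, t = 0) and r₁ = 389 = a·0 + b·1 (s = 0, t = 1); each new remainder r_{k+1} = r_{k-1} − q_k·r_k inherits s_{k+1} = s_{k-1} − q_k·s_k, t_{k+1} = t_{k-1} − q_k·t_k, so r_k = a·s_k + b·t_k at every step:
  q = 1: r = 212, s = 1 − 1·0 = 1, t = 0 − 1·1 = -1  (check: 601·1 + 389·(-1) = 212)
  q = 1: r = 177, s = 0 − 1·1 = -1, t = 1 − 1·(-1) = 2  (check: 601·(-1) + 389·2 = 177)
  q = 1: r = 35, s = 1 − 1·(-1) = 2, t = -1 − 1·2 = -3  (check: 601·2 + 389·(-3) = 35)
  q = 5: r = 2, s = -1 − 5·2 = -11, t = 2 − 5·(-3) = 17  (check: 601·(-11) + 389·17 = 2)
  q = 17: r = 1, s = 2 − 17·(-11) = 189, t = -3 − 17·17 = -292  (check: 601·189 + 389·(-292) = 1)
The row with r = 1 (the gcd) gives the Bezout coefficients s = 189, t = -292.
Result: 601 · (189) + 389 · (-292) = 1.

gcd(601, 389) = 1; s = 189, t = -292 (check: 601·189 + 389·(-292) = 1).


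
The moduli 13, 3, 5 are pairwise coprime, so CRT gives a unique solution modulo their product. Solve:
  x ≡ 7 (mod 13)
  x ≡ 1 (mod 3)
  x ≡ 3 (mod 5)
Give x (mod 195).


Moduli 13, 3, 5 are pairwise coprime; by CRT there is a unique solution modulo M = 13 · 3 · 5 = 195.
Solve pairwise, accumulating the modulus:
  Start with x ≡ 7 (mod 13).
  Combine with x ≡ 1 (mod 3): since gcd(13, 3) = 1, we get a unique residue mod 39.
    Write x = 7 + 13·t and substitute into x ≡ 1 (mod 3): 13·t ≡ 1 − 7 = -6 (mod 3).
    Reduce coefficients mod 3: 1·t ≡ 0 (mod 3).
    So t ≡ 0 (mod 3).
    Then x = 7 + 13·0 = 7, valid modulo lcm(13, 3) = 39: x ≡ 7 (mod 39).
  Combine with x ≡ 3 (mod 5): since gcd(39, 5) = 1, we get a unique residue mod 195.
    Write x = 7 + 39·t and substitute into x ≡ 3 (mod 5): 39·t ≡ 3 − 7 = -4 (mod 5).
    Reduce coefficients mod 5: 4·t ≡ 1 (mod 5).
    The inverse of 4 mod 5 is 4 (since 4·4 = 16 = 3·5 + 1), so t ≡ 4·1 = 4 ≡ 4 (mod 5).
    Then x = 7 + 39·4 = 163, valid modulo lcm(39, 5) = 195: x ≡ 163 (mod 195).
Verify: 163 mod 13 = 7 ✓, 163 mod 3 = 1 ✓, 163 mod 5 = 3 ✓.

x ≡ 163 (mod 195).


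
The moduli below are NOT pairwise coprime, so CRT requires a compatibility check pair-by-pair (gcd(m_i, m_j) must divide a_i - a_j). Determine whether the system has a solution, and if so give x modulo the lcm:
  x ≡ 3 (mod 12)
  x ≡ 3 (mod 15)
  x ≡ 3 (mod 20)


Moduli 12, 15, 20 are not pairwise coprime, so CRT works modulo lcm(m_i) when all pairwise compatibility conditions hold.
Pairwise compatibility: gcd(m_i, m_j) must divide a_i - a_j for every pair.
Merge one congruence at a time:
  Start: x ≡ 3 (mod 12).
  Combine with x ≡ 3 (mod 15): gcd(12, 15) = 3; 3 - 3 = 0, which IS divisible by 3, so compatible.
    Write x = 3 + 12·t and substitute into x ≡ 3 (mod 15): 12·t ≡ 3 − 3 = 0 (mod 15).
    Divide the congruence (and modulus) by g = 3: 4·t ≡ 0 (mod 5).
    The inverse of 4 mod 5 is 4 (since 4·4 = 16 = 3·5 + 1), so t ≡ 4·0 = 0 ≡ 0 (mod 5).
    Then x = 3 + 12·0 = 3, valid modulo lcm(12, 15) = 60: x ≡ 3 (mod 60).
  Combine with x ≡ 3 (mod 20): gcd(60, 20) = 20; 3 - 3 = 0, which IS divisible by 20, so compatible.
    Write x = 3 + 60·t and substitute into x ≡ 3 (mod 20): 60·t ≡ 3 − 3 = 0 (mod 20).
    Divide the congruence (and modulus) by g = 20: 3·t ≡ 0 (mod 1).
    Modulo 1 every t works; take t = 0.
    Then x = 3 + 60·0 = 3, valid modulo lcm(60, 20) = 60: x ≡ 3 (mod 60).
Verify: 3 mod 12 = 3, 3 mod 15 = 3, 3 mod 20 = 3.

x ≡ 3 (mod 60).


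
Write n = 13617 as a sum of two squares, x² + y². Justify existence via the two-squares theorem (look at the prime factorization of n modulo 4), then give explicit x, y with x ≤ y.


Step 1: Factor n = 13617 = 3^2 · 17 · 89.
Step 2: Check the mod-4 condition on each prime factor: 3 ≡ 3 (mod 4), exponent 2 (must be even); 17 ≡ 1 (mod 4), exponent 1; 89 ≡ 1 (mod 4), exponent 1.
All primes ≡ 3 (mod 4) appear to even exponent (or don't appear), so by the two-squares theorem n IS expressible as a sum of two squares.
Step 3: Build a representation. Group n = k² · m with k = 3 and m = 17 · 89 = 1513 (a product of primes ≡ 1 (mod 4)); a representation of m scales to one of n via (k·x)² + (k·y)² = k²(x² + y²). Each prime p ≡ 1 (mod 4) is itself a sum of two squares; find a² by testing p − a² for a perfect square:
  17: 17 − 1² = 16 = 4² ⇒ 17 = 1² + 4².
  89: 89 − 1² = 88, 89 − 2² = 85, 89 − 3² = 80, 89 − 4² = 73, 89 − 5² = 64 = 8² ⇒ 89 = 5² + 8².
  Combine using the Brahmagupta–Fibonacci identity (a² + b²)(c² + d²) = (ac − bd)² + (ad + bc)² = (ac + bd)² + (ad − bc)²:
  17 · 89 = 1513: from (1² + 4²)(5² + 8²), take (1·5 − 4·8, 1·8 + 4·5) = (5 − 32, 8 + 20) = (-27, 28); dropping signs (only squares matter) gives (27, 28); check 27² + 28² = 729 + 784 = 1513 ✓.
  Scale by k = 3: (3·27, 3·28) = (81, 84).
Step 4: Order so x ≤ y and verify: 81² + 84² = 6561 + 7056 = 13617 = n. ✓

n = 13617 = 81² + 84² (one valid representation with x ≤ y).


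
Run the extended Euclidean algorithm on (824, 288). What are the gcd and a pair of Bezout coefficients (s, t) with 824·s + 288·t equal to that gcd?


Euclidean algorithm on (824, 288) — divide until remainder is 0:
  824 = 2 · 288 + 248
  288 = 1 · 248 + 40
  248 = 6 · 40 + 8
  40 = 5 · 8 + 0
gcd(824, 288) = 8.
Track Bezout coefficients alongside the remainders: start with r₀ = 824 = a·1 + b·0 (s = 1, t = 0) and r₁ = 288 = a·0 + b·1 (s = 0, t = 1); each new remainder r_{k+1} = r_{k-1} − q_k·r_k inherits s_{k+1} = s_{k-1} − q_k·s_k, t_{k+1} = t_{k-1} − q_k·t_k, so r_k = a·s_k + b·t_k at every step:
  q = 2: r = 248, s = 1 − 2·0 = 1, t = 0 − 2·1 = -2  (check: 824·1 + 288·(-2) = 248)
  q = 1: r = 40, s = 0 − 1·1 = -1, t = 1 − 1·(-2) = 3  (check: 824·(-1) + 288·3 = 40)
  q = 6: r = 8, s = 1 − 6·(-1) = 7, t = -2 − 6·3 = -20  (check: 824·7 + 288·(-20) = 8)
The row with r = 8 (the gcd) gives the Bezout coefficients s = 7, t = -20.
Result: 824 · (7) + 288 · (-20) = 8.

gcd(824, 288) = 8; s = 7, t = -20 (check: 824·7 + 288·(-20) = 8).
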